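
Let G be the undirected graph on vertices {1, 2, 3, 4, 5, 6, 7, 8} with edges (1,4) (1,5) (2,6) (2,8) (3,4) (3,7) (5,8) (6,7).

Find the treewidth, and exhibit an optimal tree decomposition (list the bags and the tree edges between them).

Treewidth 2.
One optimal decomposition is:
Bags: B1 = {2, 6, 8}  B2 = {6, 7, 8}  B3 = {3, 7, 8}  B4 = {3, 4, 8}  B5 = {1, 4, 8}  B6 = {1, 5, 8}
Tree: B1–B2, B2–B3, B3–B4, B4–B5, B5–B6

Each bag holds 3 vertices, so the decomposition has width 2, which upper-bounds the treewidth. The edges 8–2–6–7–3–4–1–5–8 form a cycle, so G is not a tree and its treewidth is at least 2. Combining the bounds, tw(G) = 2.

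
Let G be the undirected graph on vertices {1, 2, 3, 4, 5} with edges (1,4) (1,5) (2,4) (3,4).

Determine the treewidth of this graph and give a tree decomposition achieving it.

The largest bag has 2 vertices, giving width 1; this decomposition certifies tw(G) ≤ 1. Since G has at least one edge (e.g. 2–4), it is not an edgeless graph, so tw(G) ≥ 1. The upper and lower bounds meet at 1, so that is the treewidth.

Treewidth 1.
One optimal decomposition is:
Bags: B1 = {2, 4}  B2 = {1, 4}  B3 = {3, 4}  B4 = {1, 5}
Tree: B1–B2, B2–B3, B2–B4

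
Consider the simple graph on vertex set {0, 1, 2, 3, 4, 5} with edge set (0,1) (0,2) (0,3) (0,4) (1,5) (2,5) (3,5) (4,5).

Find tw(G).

A width-2 tree decomposition is:
Bags: B1 = {0, 4, 5}  B2 = {0, 1, 5}  B3 = {0, 2, 5}  B4 = {0, 3, 5}
Tree: B1–B2, B2–B3, B3–B4
The largest bag has 3 vertices, giving width 2; this decomposition certifies tw(G) ≤ 2. For the lower bound, G contains the cycle 0–4–5–1–0, so G is not a forest; only forests have treewidth ≤ 1, hence tw(G) ≥ 2. Hence tw(G) = 2 exactly.

2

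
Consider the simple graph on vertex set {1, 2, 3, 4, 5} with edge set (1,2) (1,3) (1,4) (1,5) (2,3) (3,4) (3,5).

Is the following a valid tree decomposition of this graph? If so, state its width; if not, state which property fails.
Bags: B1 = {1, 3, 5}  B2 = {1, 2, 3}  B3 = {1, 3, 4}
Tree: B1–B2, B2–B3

Checking the three conditions: (i) the bags cover all of {1, 2, 3, 4, 5}; (ii) for each edge, some bag contains both endpoints; (iii) the bags containing any fixed vertex form a subtree. All hold, so the decomposition is valid with width 3 − 1 = 2.

Yes; width 2.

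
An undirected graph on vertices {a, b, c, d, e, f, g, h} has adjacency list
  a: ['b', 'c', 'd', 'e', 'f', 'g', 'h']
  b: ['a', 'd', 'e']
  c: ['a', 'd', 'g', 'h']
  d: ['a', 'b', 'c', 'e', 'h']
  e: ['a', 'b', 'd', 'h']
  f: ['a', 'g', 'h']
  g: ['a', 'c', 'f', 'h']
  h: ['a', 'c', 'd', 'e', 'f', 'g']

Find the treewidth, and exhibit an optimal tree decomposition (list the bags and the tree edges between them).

Each bag holds 4 vertices, so the decomposition has width 3, which upper-bounds the treewidth. Conversely, {a, d, e, h} is a clique of size 4, and the vertices of any clique must share a bag in every tree decomposition; so some bag has ≥ 4 vertices and tw(G) ≥ 3. Hence tw(G) = 3 exactly.

Treewidth 3.
One such decomposition:
Bags: B1 = {a, c, d, h}  B2 = {a, d, e, h}  B3 = {a, c, g, h}  B4 = {a, b, d, e}  B5 = {a, f, g, h}
Tree: B1–B2, B1–B3, B2–B4, B3–B5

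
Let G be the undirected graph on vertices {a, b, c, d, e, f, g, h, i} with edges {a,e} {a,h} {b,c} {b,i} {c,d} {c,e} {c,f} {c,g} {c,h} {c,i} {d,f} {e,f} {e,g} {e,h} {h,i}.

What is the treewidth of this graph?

2

A width-2 tree decomposition is:
Bags: B1 = {c, e, g}  B2 = {c, e, h}  B3 = {c, e, f}  B4 = {c, h, i}  B5 = {a, e, h}  B6 = {c, d, f}  B7 = {b, c, i}
Tree: B1–B2, B1–B3, B2–B4, B2–B5, B3–B6, B4–B7
The largest bag has 3 vertices, giving width 2; this decomposition certifies tw(G) ≤ 2. For the lower bound, the 3 vertices {c, d, f} are pairwise adjacent, and any tree decomposition puts a clique entirely inside one bag — forcing width ≥ 2. Hence tw(G) = 2 exactly.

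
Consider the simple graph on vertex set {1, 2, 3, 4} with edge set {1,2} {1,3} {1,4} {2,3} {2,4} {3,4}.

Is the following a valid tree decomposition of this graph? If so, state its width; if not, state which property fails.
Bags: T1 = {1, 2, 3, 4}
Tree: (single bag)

Checking the three conditions: (i) the bags cover all of {1, 2, 3, 4}; (ii) for each edge, some bag contains both endpoints; (iii) the bags containing any fixed vertex form a subtree. All hold, so the decomposition is valid with width 4 − 1 = 3.

Yes; width 3.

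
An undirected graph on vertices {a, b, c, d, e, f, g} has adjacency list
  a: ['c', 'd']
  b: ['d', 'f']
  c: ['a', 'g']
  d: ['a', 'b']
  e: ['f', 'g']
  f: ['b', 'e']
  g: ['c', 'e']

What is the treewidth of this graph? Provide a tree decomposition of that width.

Treewidth 2.
One such decomposition:
Bags: B1 = {c, e, g}  B2 = {a, c, e}  B3 = {a, d, e}  B4 = {b, d, e}  B5 = {b, e, f}
Tree: B1–B2, B2–B3, B3–B4, B4–B5

Each bag holds 3 vertices, so the decomposition has width 2, which upper-bounds the treewidth. The edges e–g–c–a–d–b–f–e form a cycle, so G is not a tree and its treewidth is at least 2. Hence tw(G) = 2 exactly.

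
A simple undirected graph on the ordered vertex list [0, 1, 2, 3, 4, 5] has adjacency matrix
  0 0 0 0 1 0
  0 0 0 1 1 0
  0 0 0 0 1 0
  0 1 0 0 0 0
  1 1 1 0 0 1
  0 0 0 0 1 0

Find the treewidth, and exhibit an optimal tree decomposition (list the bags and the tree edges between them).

Every bag has size at most 2, so the width is 2 − 1 = 1 and tw(G) ≤ 1. Any graph with an edge has treewidth ≥ 1, and G has the edge 1–4. Hence tw(G) = 1 exactly.

Treewidth 1.
Bags: B1 = {1, 4}  B2 = {0, 4}  B3 = {1, 3}  B4 = {4, 5}  B5 = {2, 4}
Tree: B1–B2, B1–B3, B1–B4, B2–B5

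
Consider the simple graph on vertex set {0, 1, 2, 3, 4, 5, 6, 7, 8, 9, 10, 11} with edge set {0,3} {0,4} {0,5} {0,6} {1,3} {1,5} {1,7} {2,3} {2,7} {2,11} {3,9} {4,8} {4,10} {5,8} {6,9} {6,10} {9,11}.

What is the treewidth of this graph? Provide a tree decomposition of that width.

Each bag holds 4 vertices, so the decomposition has width 3, which upper-bounds the treewidth. For the lower bound: the 4 vertex sets {2,7,11}, {1}, {3}, {0,5,6,9} are disjoint, each induces a connected subgraph, and every pair is joined by at least one edge of G. Contracting each set to a single vertex therefore yields K_{4} as a minor, and since treewidth is minor-monotone, tw(G) ≥ tw(K_{4}) = 3. The upper and lower bounds meet at 3, so that is the treewidth.

Treewidth 3.
One optimal decomposition is:
Bags: B1 = {1, 2, 7, 11}  B2 = {1, 2, 3, 11}  B3 = {1, 3, 9, 11}  B4 = {1, 3, 5, 9}  B5 = {0, 3, 5, 9}  B6 = {0, 5, 6, 9}  B7 = {0, 5, 6, 8}  B8 = {0, 4, 6, 8}  B9 = {4, 6, 8, 10}
Tree: B1–B2, B2–B3, B3–B4, B4–B5, B5–B6, B6–B7, B7–B8, B8–B9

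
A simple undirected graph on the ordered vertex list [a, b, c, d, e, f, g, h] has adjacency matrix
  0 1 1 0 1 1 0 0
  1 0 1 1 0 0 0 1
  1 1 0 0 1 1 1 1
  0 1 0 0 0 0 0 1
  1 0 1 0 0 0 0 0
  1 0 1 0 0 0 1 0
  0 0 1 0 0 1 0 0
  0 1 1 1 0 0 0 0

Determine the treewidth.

A width-2 tree decomposition is:
Bags: B1 = {a, b, c}  B2 = {a, c, f}  B3 = {b, c, h}  B4 = {a, c, e}  B5 = {c, f, g}  B6 = {b, d, h}
Tree: B1–B2, B1–B3, B1–B4, B2–B5, B3–B6
Every bag has size at most 3, so the width is 3 − 1 = 2 and tw(G) ≤ 2. On the other hand G contains the 3-clique {b, d, h}. A clique must lie in a single bag of any decomposition, so no decomposition can have width below 2. The upper and lower bounds meet at 2, so that is the treewidth.

2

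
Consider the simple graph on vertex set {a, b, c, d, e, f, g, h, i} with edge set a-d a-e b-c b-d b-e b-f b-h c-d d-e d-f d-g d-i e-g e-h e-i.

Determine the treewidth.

A width-2 tree decomposition is:
Bags: B1 = {b, e, h}  B2 = {b, d, e}  B3 = {d, e, i}  B4 = {b, c, d}  B5 = {b, d, f}  B6 = {a, d, e}  B7 = {d, e, g}
Tree: B1–B2, B2–B3, B2–B4, B4–B5, B3–B6, B6–B7
Each bag holds 3 vertices, so the decomposition has width 2, which upper-bounds the treewidth. For the lower bound, the 3 vertices {d, e, g} are pairwise adjacent, and any tree decomposition puts a clique entirely inside one bag — forcing width ≥ 2. Therefore the treewidth is 2.

2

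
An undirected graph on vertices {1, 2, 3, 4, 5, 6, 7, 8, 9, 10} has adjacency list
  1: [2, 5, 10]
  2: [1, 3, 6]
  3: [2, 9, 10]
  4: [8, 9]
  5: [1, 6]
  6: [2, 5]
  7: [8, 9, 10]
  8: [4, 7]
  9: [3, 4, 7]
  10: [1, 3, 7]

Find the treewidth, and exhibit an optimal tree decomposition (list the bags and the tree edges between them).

The largest bag has 3 vertices, giving width 2; this decomposition certifies tw(G) ≤ 2. For the lower bound, G contains the cycle 8–4–9–7–8, so G is not a forest; only forests have treewidth ≤ 1, hence tw(G) ≥ 2. Therefore the treewidth is 2.

Treewidth 2.
One optimal decomposition is:
Bags: B1 = {4, 7, 8}  B2 = {4, 7, 9}  B3 = {7, 9, 10}  B4 = {3, 9, 10}  B5 = {1, 3, 10}  B6 = {1, 2, 3}  B7 = {1, 2, 5}  B8 = {2, 5, 6}
Tree: B1–B2, B2–B3, B3–B4, B4–B5, B5–B6, B6–B7, B7–B8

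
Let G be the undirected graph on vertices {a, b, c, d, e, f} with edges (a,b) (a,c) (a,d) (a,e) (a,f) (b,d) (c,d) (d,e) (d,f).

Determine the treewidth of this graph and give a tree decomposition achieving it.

Treewidth 2.
Bags: B1 = {a, b, d}  B2 = {a, c, d}  B3 = {a, d, f}  B4 = {a, d, e}
Tree: B1–B2, B1–B3, B2–B4

Each bag holds 3 vertices, so the decomposition has width 2, which upper-bounds the treewidth. Conversely, {a, d, e} is a clique of size 3, and the vertices of any clique must share a bag in every tree decomposition; so some bag has ≥ 3 vertices and tw(G) ≥ 2. Hence tw(G) = 2 exactly.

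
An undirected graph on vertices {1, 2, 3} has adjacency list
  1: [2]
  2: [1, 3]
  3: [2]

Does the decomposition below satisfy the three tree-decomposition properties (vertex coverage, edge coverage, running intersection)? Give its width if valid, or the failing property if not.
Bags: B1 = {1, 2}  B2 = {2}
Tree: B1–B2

No — vertex 3 appears in no bag.

A tree decomposition must satisfy three properties: every vertex lies in some bag; for every edge, both endpoints lie together in some bag; and for every vertex, the bags containing it form a connected subtree. Here vertex 3 appears in no bag, so the decomposition is invalid.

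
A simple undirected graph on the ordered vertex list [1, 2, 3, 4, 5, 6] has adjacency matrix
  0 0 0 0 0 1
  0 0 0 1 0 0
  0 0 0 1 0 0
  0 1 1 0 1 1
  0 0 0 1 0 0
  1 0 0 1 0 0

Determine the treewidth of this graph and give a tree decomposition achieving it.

Treewidth 1.
Bags: B1 = {4, 6}  B2 = {3, 4}  B3 = {1, 6}  B4 = {2, 4}  B5 = {4, 5}
Tree: B1–B2, B1–B3, B2–B4, B2–B5

Every bag has size at most 2, so the width is 2 − 1 = 1 and tw(G) ≤ 1. Since G has at least one edge (e.g. 4–6), it is not an edgeless graph, so tw(G) ≥ 1. Hence tw(G) = 1 exactly.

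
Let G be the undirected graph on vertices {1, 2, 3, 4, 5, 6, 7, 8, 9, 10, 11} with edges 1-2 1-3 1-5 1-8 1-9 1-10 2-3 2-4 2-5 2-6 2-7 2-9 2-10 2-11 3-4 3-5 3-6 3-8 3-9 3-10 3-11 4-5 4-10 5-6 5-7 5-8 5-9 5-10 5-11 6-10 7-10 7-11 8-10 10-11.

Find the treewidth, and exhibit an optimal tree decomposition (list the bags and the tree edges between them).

The largest bag has 5 vertices, giving width 4; this decomposition certifies tw(G) ≤ 4. On the other hand G contains the 5-clique {1, 3, 5, 8, 10}. A clique must lie in a single bag of any decomposition, so no decomposition can have width below 4. Hence tw(G) = 4 exactly.

Treewidth 4.
One such decomposition:
Bags: B1 = {2, 3, 5, 10, 11}  B2 = {1, 2, 3, 5, 10}  B3 = {1, 3, 5, 8, 10}  B4 = {2, 5, 7, 10, 11}  B5 = {2, 3, 4, 5, 10}  B6 = {2, 3, 5, 6, 10}  B7 = {1, 2, 3, 5, 9}
Tree: B1–B2, B2–B3, B1–B4, B1–B5, B1–B6, B2–B7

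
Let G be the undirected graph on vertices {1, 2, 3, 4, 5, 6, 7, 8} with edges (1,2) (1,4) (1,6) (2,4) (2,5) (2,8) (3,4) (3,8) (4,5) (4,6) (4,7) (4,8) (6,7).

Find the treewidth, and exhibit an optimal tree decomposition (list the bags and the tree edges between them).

Each bag holds 3 vertices, so the decomposition has width 2, which upper-bounds the treewidth. On the other hand G contains the 3-clique {2, 4, 8}. A clique must lie in a single bag of any decomposition, so no decomposition can have width below 2. The upper and lower bounds meet at 2, so that is the treewidth.

Treewidth 2.
Bags: B1 = {1, 4, 6}  B2 = {1, 2, 4}  B3 = {2, 4, 8}  B4 = {2, 4, 5}  B5 = {4, 6, 7}  B6 = {3, 4, 8}
Tree: B1–B2, B2–B3, B2–B4, B1–B5, B3–B6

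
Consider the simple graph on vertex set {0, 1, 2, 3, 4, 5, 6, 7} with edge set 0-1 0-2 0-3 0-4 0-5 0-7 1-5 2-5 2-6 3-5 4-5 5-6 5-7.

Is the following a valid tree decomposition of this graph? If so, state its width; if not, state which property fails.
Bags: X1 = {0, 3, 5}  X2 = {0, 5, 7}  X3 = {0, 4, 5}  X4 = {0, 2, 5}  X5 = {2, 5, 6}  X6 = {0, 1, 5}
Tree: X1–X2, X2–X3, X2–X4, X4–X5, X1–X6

Vertex coverage: the bags together contain {0, 1, 2, 3, 4, 5, 6, 7}, the full vertex set. Edge coverage: each edge of G has both endpoints in at least one bag. Running intersection: for every vertex, the bags containing it form a connected subtree. All three properties hold, so this is a valid tree decomposition of width max|bag| − 1 = 2, and hence tw(G) ≤ 2.

Yes; width 2.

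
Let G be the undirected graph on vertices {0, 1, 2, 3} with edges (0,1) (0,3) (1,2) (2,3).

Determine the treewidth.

2

A width-2 tree decomposition is:
Bags: B1 = {0, 1, 3}  B2 = {1, 2, 3}
Tree: B1–B2
Each bag holds 3 vertices, so the decomposition has width 2, which upper-bounds the treewidth. The edges 3–0–1–2–3 form a cycle, so G is not a tree and its treewidth is at least 2. The upper and lower bounds meet at 2, so that is the treewidth.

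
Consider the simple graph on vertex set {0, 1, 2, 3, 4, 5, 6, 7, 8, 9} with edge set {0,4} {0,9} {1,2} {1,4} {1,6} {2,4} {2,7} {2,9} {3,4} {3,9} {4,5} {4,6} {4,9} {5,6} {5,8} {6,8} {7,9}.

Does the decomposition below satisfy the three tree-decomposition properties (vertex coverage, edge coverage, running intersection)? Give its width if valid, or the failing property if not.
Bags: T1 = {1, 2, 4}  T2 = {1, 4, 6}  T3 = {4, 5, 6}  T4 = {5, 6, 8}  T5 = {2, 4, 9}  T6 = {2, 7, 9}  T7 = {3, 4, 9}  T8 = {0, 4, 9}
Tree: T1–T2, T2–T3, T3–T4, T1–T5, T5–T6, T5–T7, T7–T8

Yes; width 2.

Checking the three conditions: (i) the bags cover all of {0, 1, 2, 3, 4, 5, 6, 7, 8, 9}; (ii) for each edge, some bag contains both endpoints; (iii) the bags containing any fixed vertex form a subtree. All hold, so the decomposition is valid with width 3 − 1 = 2.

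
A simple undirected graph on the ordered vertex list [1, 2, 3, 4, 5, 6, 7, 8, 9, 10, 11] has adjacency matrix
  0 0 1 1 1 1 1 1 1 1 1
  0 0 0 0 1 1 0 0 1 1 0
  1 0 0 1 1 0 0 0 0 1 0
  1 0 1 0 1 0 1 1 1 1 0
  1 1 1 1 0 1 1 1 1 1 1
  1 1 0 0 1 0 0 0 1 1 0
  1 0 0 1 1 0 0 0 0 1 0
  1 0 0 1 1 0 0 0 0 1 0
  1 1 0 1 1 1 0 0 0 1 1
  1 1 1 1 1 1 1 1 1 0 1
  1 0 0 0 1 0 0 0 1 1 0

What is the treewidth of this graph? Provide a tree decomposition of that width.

Treewidth 4.
One such decomposition:
Bags: B1 = {1, 5, 9, 10, 11}  B2 = {1, 4, 5, 9, 10}  B3 = {1, 5, 6, 9, 10}  B4 = {1, 4, 5, 8, 10}  B5 = {1, 3, 4, 5, 10}  B6 = {1, 4, 5, 7, 10}  B7 = {2, 5, 6, 9, 10}
Tree: B1–B2, B1–B3, B2–B4, B2–B5, B5–B6, B3–B7

Every bag has size at most 5, so the width is 5 − 1 = 4 and tw(G) ≤ 4. On the other hand G contains the 5-clique {1, 5, 9, 10, 11}. A clique must lie in a single bag of any decomposition, so no decomposition can have width below 4. Therefore the treewidth is 4.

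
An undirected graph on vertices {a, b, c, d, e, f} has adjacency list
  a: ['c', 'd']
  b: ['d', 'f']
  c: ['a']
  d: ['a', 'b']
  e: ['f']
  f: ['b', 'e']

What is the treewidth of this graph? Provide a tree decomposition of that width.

Each bag holds 2 vertices, so the decomposition has width 1, which upper-bounds the treewidth. Any graph with an edge has treewidth ≥ 1, and G has the edge e–f. Therefore the treewidth is 1.

Treewidth 1.
One such decomposition:
Bags: B1 = {e, f}  B2 = {b, f}  B3 = {b, d}  B4 = {a, d}  B5 = {a, c}
Tree: B1–B2, B2–B3, B3–B4, B4–B5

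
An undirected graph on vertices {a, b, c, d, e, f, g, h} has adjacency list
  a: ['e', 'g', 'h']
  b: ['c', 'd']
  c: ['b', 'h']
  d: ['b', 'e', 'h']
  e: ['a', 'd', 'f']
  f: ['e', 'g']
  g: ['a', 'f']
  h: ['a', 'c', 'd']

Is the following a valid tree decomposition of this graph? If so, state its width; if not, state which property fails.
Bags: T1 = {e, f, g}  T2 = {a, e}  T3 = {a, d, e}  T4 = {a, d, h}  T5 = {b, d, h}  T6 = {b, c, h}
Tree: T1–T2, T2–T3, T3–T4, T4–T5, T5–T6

No — edge (g,a) lies in no bag.

A tree decomposition must satisfy three properties: every vertex lies in some bag; for every edge, both endpoints lie together in some bag; and for every vertex, the bags containing it form a connected subtree. Here edge (g,a) lies in no bag, so the decomposition is invalid.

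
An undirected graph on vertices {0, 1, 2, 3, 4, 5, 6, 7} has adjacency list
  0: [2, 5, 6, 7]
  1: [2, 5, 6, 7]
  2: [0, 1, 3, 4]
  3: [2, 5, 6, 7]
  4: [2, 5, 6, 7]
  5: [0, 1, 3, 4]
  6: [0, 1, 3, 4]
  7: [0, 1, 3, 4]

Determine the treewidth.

A width-4 tree decomposition is:
Bags: B1 = {2, 3, 5, 6, 7}  B2 = {0, 2, 5, 6, 7}  B3 = {2, 4, 5, 6, 7}  B4 = {1, 2, 5, 6, 7}
Tree: B1–B2, B2–B3, B3–B4
The largest bag has 5 vertices, giving width 4; this decomposition certifies tw(G) ≤ 4. For the lower bound: the 5 vertex sets {3,5}, {0,2}, {4,7}, {6}, {1} are disjoint, each induces a connected subgraph, and every pair is joined by at least one edge of G. Contracting each set to a single vertex therefore yields K_{5} as a minor, and since treewidth is minor-monotone, tw(G) ≥ tw(K_{5}) = 4. The upper and lower bounds meet at 4, so that is the treewidth.

4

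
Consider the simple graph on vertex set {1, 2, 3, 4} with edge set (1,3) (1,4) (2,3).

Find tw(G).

A width-1 tree decomposition is:
Bags: B1 = {2, 3}  B2 = {1, 3}  B3 = {1, 4}
Tree: B1–B2, B2–B3
Each bag holds 2 vertices, so the decomposition has width 1, which upper-bounds the treewidth. Since G has at least one edge (e.g. 2–3), it is not an edgeless graph, so tw(G) ≥ 1. The upper and lower bounds meet at 1, so that is the treewidth.

1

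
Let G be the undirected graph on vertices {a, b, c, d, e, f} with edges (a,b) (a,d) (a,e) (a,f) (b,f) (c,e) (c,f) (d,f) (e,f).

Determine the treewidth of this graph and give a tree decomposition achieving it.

Treewidth 2.
One optimal decomposition is:
Bags: B1 = {a, e, f}  B2 = {c, e, f}  B3 = {a, d, f}  B4 = {a, b, f}
Tree: B1–B2, B1–B3, B1–B4

The largest bag has 3 vertices, giving width 2; this decomposition certifies tw(G) ≤ 2. On the other hand G contains the 3-clique {c, e, f}. A clique must lie in a single bag of any decomposition, so no decomposition can have width below 2. Hence tw(G) = 2 exactly.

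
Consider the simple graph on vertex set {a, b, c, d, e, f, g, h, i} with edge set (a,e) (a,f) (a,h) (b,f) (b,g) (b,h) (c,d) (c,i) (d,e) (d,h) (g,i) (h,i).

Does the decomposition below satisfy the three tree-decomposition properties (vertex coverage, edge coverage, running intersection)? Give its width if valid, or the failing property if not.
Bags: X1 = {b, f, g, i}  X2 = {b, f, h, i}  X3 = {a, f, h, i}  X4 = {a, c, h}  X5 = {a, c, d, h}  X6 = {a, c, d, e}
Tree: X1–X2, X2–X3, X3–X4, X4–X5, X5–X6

A tree decomposition must satisfy three properties: every vertex lies in some bag; for every edge, both endpoints lie together in some bag; and for every vertex, the bags containing it form a connected subtree. Here edge (i,c) lies in no bag, so the decomposition is invalid.

No — edge (i,c) lies in no bag.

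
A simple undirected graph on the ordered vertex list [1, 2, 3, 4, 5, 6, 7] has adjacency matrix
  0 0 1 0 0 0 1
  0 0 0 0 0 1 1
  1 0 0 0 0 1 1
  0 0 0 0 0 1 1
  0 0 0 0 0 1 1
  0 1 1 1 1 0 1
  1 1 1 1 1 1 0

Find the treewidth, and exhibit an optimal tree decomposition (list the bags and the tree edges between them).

Treewidth 2.
Bags: B1 = {1, 3, 7}  B2 = {3, 6, 7}  B3 = {5, 6, 7}  B4 = {4, 6, 7}  B5 = {2, 6, 7}
Tree: B1–B2, B2–B3, B3–B4, B2–B5

Each bag holds 3 vertices, so the decomposition has width 2, which upper-bounds the treewidth. For the lower bound, the 3 vertices {1, 3, 7} are pairwise adjacent, and any tree decomposition puts a clique entirely inside one bag — forcing width ≥ 2. Combining the bounds, tw(G) = 2.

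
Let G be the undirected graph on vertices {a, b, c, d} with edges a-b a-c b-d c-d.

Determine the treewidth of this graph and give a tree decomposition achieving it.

Every bag has size at most 3, so the width is 3 − 1 = 2 and tw(G) ≤ 2. The edges a–b–d–c–a form a cycle, so G is not a tree and its treewidth is at least 2. The upper and lower bounds meet at 2, so that is the treewidth.

Treewidth 2.
One optimal decomposition is:
Bags: B1 = {a, b, d}  B2 = {a, c, d}
Tree: B1–B2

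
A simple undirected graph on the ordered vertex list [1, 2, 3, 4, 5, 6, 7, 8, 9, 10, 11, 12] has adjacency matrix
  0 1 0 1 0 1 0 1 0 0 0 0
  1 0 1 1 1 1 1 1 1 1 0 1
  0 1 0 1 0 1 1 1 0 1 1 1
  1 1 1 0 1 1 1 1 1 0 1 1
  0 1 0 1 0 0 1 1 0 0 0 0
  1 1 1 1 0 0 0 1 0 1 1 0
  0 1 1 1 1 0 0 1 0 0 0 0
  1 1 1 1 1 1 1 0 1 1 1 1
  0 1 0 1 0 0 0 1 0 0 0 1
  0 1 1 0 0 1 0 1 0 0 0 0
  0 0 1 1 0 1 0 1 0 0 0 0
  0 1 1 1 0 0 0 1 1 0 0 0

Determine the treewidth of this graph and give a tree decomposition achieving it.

Treewidth 4.
One optimal decomposition is:
Bags: B1 = {1, 2, 4, 6, 8}  B2 = {2, 3, 4, 6, 8}  B3 = {2, 3, 4, 7, 8}  B4 = {2, 4, 5, 7, 8}  B5 = {2, 3, 4, 8, 12}  B6 = {2, 3, 6, 8, 10}  B7 = {3, 4, 6, 8, 11}  B8 = {2, 4, 8, 9, 12}
Tree: B1–B2, B2–B3, B3–B4, B2–B5, B2–B6, B2–B7, B5–B8

Each bag holds 5 vertices, so the decomposition has width 4, which upper-bounds the treewidth. On the other hand G contains the 5-clique {2, 3, 6, 8, 10}. A clique must lie in a single bag of any decomposition, so no decomposition can have width below 4. Therefore the treewidth is 4.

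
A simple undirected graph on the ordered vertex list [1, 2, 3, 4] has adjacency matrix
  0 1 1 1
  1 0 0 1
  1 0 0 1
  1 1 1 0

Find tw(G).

A width-2 tree decomposition is:
Bags: B1 = {1, 3, 4}  B2 = {1, 2, 4}
Tree: B1–B2
Each bag holds 3 vertices, so the decomposition has width 2, which upper-bounds the treewidth. On the other hand G contains the 3-clique {1, 2, 4}. A clique must lie in a single bag of any decomposition, so no decomposition can have width below 2. Combining the bounds, tw(G) = 2.

2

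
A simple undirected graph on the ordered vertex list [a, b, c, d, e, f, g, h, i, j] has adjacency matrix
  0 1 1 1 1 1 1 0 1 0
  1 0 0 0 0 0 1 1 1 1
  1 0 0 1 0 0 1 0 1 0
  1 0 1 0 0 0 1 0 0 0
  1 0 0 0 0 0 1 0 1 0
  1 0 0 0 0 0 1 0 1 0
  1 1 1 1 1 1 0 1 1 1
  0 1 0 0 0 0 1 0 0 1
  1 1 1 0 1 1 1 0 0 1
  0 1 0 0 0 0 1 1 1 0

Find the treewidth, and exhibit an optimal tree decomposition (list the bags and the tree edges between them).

Treewidth 3.
One optimal decomposition is:
Bags: B1 = {b, g, i, j}  B2 = {a, b, g, i}  B3 = {a, c, g, i}  B4 = {a, c, d, g}  B5 = {b, g, h, j}  B6 = {a, e, g, i}  B7 = {a, f, g, i}
Tree: B1–B2, B2–B3, B3–B4, B1–B5, B2–B6, B2–B7

Every bag has size at most 4, so the width is 4 − 1 = 3 and tw(G) ≤ 3. On the other hand G contains the 4-clique {a, c, d, g}. A clique must lie in a single bag of any decomposition, so no decomposition can have width below 3. Hence tw(G) = 3 exactly.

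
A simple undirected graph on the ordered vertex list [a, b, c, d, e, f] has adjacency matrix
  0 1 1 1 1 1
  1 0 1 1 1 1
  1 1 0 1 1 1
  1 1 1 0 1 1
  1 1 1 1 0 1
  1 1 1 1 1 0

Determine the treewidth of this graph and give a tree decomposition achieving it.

With just one bag of size 6, the width is 6 − 1 = 5, so tw(G) ≤ 5. Conversely, {a, b, c, d, e, f} is a clique of size 6, and the vertices of any clique must share a bag in every tree decomposition; so some bag has ≥ 6 vertices and tw(G) ≥ 5. Combining the bounds, tw(G) = 5.

Treewidth 5.
One optimal decomposition is:
Bags: B1 = {a, b, c, d, e, f}
Tree: (single bag)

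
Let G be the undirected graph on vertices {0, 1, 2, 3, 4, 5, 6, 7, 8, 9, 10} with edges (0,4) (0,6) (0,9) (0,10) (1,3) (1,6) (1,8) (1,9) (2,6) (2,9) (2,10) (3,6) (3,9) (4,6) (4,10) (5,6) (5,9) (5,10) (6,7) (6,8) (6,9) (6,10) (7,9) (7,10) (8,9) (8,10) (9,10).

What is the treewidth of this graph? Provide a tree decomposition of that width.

Treewidth 3.
Bags: B1 = {5, 6, 9, 10}  B2 = {2, 6, 9, 10}  B3 = {6, 8, 9, 10}  B4 = {1, 6, 8, 9}  B5 = {0, 6, 9, 10}  B6 = {0, 4, 6, 10}  B7 = {6, 7, 9, 10}  B8 = {1, 3, 6, 9}
Tree: B1–B2, B2–B3, B3–B4, B1–B5, B5–B6, B3–B7, B4–B8

Every bag has size at most 4, so the width is 4 − 1 = 3 and tw(G) ≤ 3. Conversely, {1, 6, 8, 9} is a clique of size 4, and the vertices of any clique must share a bag in every tree decomposition; so some bag has ≥ 4 vertices and tw(G) ≥ 3. Hence tw(G) = 3 exactly.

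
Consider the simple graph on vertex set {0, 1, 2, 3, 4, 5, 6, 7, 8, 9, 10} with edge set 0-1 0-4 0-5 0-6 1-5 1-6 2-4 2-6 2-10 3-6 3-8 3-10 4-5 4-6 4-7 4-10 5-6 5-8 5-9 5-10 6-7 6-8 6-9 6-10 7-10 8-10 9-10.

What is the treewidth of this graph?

3

A width-3 tree decomposition is:
Bags: B1 = {5, 6, 8, 10}  B2 = {4, 5, 6, 10}  B3 = {0, 4, 5, 6}  B4 = {5, 6, 9, 10}  B5 = {2, 4, 6, 10}  B6 = {4, 6, 7, 10}  B7 = {0, 1, 5, 6}  B8 = {3, 6, 8, 10}
Tree: B1–B2, B2–B3, B1–B4, B2–B5, B5–B6, B3–B7, B1–B8
Every bag has size at most 4, so the width is 4 − 1 = 3 and tw(G) ≤ 3. On the other hand G contains the 4-clique {0, 1, 5, 6}. A clique must lie in a single bag of any decomposition, so no decomposition can have width below 3. Therefore the treewidth is 3.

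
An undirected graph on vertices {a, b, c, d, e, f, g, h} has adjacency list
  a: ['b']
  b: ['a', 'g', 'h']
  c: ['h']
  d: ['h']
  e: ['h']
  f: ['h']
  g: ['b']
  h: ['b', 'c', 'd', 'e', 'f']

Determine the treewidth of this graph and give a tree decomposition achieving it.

Treewidth 1.
One such decomposition:
Bags: B1 = {f, h}  B2 = {b, h}  B3 = {c, h}  B4 = {b, g}  B5 = {e, h}  B6 = {d, h}  B7 = {a, b}
Tree: B1–B2, B2–B3, B2–B4, B1–B5, B1–B6, B2–B7

The largest bag has 2 vertices, giving width 1; this decomposition certifies tw(G) ≤ 1. G has an edge, so its treewidth is at least 1. Hence tw(G) = 1 exactly.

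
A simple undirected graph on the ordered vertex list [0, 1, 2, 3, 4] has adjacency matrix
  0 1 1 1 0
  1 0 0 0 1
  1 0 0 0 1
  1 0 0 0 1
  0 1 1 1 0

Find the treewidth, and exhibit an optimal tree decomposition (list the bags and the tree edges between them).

Every bag has size at most 3, so the width is 3 − 1 = 2 and tw(G) ≤ 2. Since 4–1–0–3–4 is a cycle in G, G is not acyclic. Forests are exactly the graphs of treewidth ≤ 1, so tw(G) ≥ 2. Therefore the treewidth is 2.

Treewidth 2.
One optimal decomposition is:
Bags: B1 = {0, 1, 4}  B2 = {0, 3, 4}  B3 = {0, 2, 4}
Tree: B1–B2, B2–B3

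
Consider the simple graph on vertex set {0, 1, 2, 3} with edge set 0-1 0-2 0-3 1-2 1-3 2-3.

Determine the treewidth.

3

A width-3 tree decomposition is:
Bags: B1 = {0, 1, 2, 3}
Tree: (single bag)
With just one bag of size 4, the width is 4 − 1 = 3, so tw(G) ≤ 3. On the other hand G contains the 4-clique {0, 1, 2, 3}. A clique must lie in a single bag of any decomposition, so no decomposition can have width below 3. Combining the bounds, tw(G) = 3.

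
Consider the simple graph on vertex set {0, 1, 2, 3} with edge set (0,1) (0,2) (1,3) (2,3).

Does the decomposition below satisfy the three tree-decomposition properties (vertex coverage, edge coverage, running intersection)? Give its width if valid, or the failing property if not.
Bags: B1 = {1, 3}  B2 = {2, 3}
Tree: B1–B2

No — vertex 0 appears in no bag.

A tree decomposition must satisfy three properties: every vertex lies in some bag; for every edge, both endpoints lie together in some bag; and for every vertex, the bags containing it form a connected subtree. Here vertex 0 appears in no bag, so the decomposition is invalid.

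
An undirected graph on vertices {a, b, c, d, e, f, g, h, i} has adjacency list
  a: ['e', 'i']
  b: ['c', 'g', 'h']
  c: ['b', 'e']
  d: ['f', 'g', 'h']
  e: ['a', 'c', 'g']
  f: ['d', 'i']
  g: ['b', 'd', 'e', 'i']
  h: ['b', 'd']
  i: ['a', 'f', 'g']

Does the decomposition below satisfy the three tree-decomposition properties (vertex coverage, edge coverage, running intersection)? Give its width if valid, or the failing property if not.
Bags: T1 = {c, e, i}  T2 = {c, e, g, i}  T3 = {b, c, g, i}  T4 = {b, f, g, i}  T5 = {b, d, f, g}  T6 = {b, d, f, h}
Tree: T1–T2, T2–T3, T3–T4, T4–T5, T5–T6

No — vertex a appears in no bag.

A tree decomposition must satisfy three properties: every vertex lies in some bag; for every edge, both endpoints lie together in some bag; and for every vertex, the bags containing it form a connected subtree. Here vertex a appears in no bag, so the decomposition is invalid.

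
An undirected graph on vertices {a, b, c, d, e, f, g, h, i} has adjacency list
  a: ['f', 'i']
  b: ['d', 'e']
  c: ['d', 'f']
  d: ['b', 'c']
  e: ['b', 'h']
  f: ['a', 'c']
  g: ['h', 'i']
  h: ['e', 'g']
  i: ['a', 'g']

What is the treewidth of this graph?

2

A width-2 tree decomposition is:
Bags: B1 = {a, c, f}  B2 = {a, c, i}  B3 = {c, g, i}  B4 = {c, g, h}  B5 = {c, e, h}  B6 = {b, c, e}  B7 = {b, c, d}
Tree: B1–B2, B2–B3, B3–B4, B4–B5, B5–B6, B6–B7
The largest bag has 3 vertices, giving width 2; this decomposition certifies tw(G) ≤ 2. Since c–f–a–i–g–h–e–b–d–c is a cycle in G, G is not acyclic. Forests are exactly the graphs of treewidth ≤ 1, so tw(G) ≥ 2. Combining the bounds, tw(G) = 2.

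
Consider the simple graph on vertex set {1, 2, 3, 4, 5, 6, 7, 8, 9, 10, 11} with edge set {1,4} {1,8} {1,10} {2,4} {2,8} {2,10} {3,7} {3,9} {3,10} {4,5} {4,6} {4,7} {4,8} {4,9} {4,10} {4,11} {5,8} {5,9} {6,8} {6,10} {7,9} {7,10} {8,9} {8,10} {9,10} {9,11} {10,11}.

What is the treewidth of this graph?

3

A width-3 tree decomposition is:
Bags: B1 = {4, 8, 9, 10}  B2 = {4, 6, 8, 10}  B3 = {4, 7, 9, 10}  B4 = {1, 4, 8, 10}  B5 = {2, 4, 8, 10}  B6 = {3, 7, 9, 10}  B7 = {4, 5, 8, 9}  B8 = {4, 9, 10, 11}
Tree: B1–B2, B1–B3, B2–B4, B4–B5, B3–B6, B1–B7, B3–B8
The largest bag has 4 vertices, giving width 3; this decomposition certifies tw(G) ≤ 3. Conversely, {3, 7, 9, 10} is a clique of size 4, and the vertices of any clique must share a bag in every tree decomposition; so some bag has ≥ 4 vertices and tw(G) ≥ 3. The upper and lower bounds meet at 3, so that is the treewidth.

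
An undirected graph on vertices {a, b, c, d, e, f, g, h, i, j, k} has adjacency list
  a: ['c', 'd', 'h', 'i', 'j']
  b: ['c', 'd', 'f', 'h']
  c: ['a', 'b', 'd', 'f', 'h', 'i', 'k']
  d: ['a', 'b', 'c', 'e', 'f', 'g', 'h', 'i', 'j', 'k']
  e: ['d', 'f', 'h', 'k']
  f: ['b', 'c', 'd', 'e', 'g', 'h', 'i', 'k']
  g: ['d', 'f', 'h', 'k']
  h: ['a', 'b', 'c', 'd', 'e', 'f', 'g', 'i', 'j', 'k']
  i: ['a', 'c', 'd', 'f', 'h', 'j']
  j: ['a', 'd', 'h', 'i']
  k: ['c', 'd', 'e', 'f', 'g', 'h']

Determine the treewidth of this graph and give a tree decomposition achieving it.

Each bag holds 5 vertices, so the decomposition has width 4, which upper-bounds the treewidth. On the other hand G contains the 5-clique {a, d, h, i, j}. A clique must lie in a single bag of any decomposition, so no decomposition can have width below 4. Hence tw(G) = 4 exactly.

Treewidth 4.
Bags: B1 = {c, d, f, h, k}  B2 = {c, d, f, h, i}  B3 = {d, f, g, h, k}  B4 = {d, e, f, h, k}  B5 = {a, c, d, h, i}  B6 = {b, c, d, f, h}  B7 = {a, d, h, i, j}
Tree: B1–B2, B1–B3, B1–B4, B2–B5, B1–B6, B5–B7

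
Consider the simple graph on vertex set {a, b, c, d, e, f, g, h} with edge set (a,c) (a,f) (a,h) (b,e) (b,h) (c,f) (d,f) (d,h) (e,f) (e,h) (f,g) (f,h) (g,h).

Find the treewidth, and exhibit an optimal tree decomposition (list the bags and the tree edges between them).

Each bag holds 3 vertices, so the decomposition has width 2, which upper-bounds the treewidth. Conversely, {d, f, h} is a clique of size 3, and the vertices of any clique must share a bag in every tree decomposition; so some bag has ≥ 3 vertices and tw(G) ≥ 2. Combining the bounds, tw(G) = 2.

Treewidth 2.
One optimal decomposition is:
Bags: B1 = {e, f, h}  B2 = {f, g, h}  B3 = {d, f, h}  B4 = {a, f, h}  B5 = {b, e, h}  B6 = {a, c, f}
Tree: B1–B2, B1–B3, B3–B4, B1–B5, B4–B6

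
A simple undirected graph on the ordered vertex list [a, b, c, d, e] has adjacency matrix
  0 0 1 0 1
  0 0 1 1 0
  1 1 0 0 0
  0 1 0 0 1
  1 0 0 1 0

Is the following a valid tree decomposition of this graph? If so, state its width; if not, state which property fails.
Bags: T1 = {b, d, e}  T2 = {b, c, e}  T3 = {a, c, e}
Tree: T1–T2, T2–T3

Yes; width 2.

Checking the three conditions: (i) the bags cover all of {a, b, c, d, e}; (ii) for each edge, some bag contains both endpoints; (iii) the bags containing any fixed vertex form a subtree. All hold, so the decomposition is valid with width 3 − 1 = 2.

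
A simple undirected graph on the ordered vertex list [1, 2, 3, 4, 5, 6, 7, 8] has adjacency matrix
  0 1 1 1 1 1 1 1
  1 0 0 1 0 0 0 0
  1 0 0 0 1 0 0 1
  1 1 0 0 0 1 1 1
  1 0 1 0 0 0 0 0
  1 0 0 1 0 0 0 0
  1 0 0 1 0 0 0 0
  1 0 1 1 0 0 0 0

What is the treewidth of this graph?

2

A width-2 tree decomposition is:
Bags: B1 = {1, 4, 8}  B2 = {1, 4, 6}  B3 = {1, 4, 7}  B4 = {1, 3, 8}  B5 = {1, 2, 4}  B6 = {1, 3, 5}
Tree: B1–B2, B2–B3, B1–B4, B3–B5, B4–B6
Each bag holds 3 vertices, so the decomposition has width 2, which upper-bounds the treewidth. Conversely, {1, 3, 8} is a clique of size 3, and the vertices of any clique must share a bag in every tree decomposition; so some bag has ≥ 3 vertices and tw(G) ≥ 2. Combining the bounds, tw(G) = 2.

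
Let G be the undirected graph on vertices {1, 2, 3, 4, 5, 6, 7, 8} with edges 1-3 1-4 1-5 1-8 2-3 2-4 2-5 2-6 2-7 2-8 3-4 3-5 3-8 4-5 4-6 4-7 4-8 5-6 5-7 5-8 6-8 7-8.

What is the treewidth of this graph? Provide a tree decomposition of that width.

Every bag has size at most 5, so the width is 5 − 1 = 4 and tw(G) ≤ 4. Conversely, {1, 3, 4, 5, 8} is a clique of size 5, and the vertices of any clique must share a bag in every tree decomposition; so some bag has ≥ 5 vertices and tw(G) ≥ 4. Combining the bounds, tw(G) = 4.

Treewidth 4.
One optimal decomposition is:
Bags: B1 = {2, 3, 4, 5, 8}  B2 = {2, 4, 5, 6, 8}  B3 = {1, 3, 4, 5, 8}  B4 = {2, 4, 5, 7, 8}
Tree: B1–B2, B1–B3, B1–B4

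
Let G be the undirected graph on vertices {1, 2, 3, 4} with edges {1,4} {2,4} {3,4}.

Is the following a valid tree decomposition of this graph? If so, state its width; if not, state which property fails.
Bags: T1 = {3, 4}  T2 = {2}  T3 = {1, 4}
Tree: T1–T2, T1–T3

No — edge (4,2) lies in no bag.

A tree decomposition must satisfy three properties: every vertex lies in some bag; for every edge, both endpoints lie together in some bag; and for every vertex, the bags containing it form a connected subtree. Here edge (4,2) lies in no bag, so the decomposition is invalid.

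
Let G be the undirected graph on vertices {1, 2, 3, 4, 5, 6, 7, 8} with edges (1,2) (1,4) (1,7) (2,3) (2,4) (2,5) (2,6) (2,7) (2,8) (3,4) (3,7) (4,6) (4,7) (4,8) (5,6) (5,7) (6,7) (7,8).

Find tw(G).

3

A width-3 tree decomposition is:
Bags: B1 = {2, 3, 4, 7}  B2 = {2, 4, 7, 8}  B3 = {1, 2, 4, 7}  B4 = {2, 4, 6, 7}  B5 = {2, 5, 6, 7}
Tree: B1–B2, B2–B3, B2–B4, B4–B5
Each bag holds 4 vertices, so the decomposition has width 3, which upper-bounds the treewidth. Conversely, {2, 4, 7, 8} is a clique of size 4, and the vertices of any clique must share a bag in every tree decomposition; so some bag has ≥ 4 vertices and tw(G) ≥ 3. Combining the bounds, tw(G) = 3.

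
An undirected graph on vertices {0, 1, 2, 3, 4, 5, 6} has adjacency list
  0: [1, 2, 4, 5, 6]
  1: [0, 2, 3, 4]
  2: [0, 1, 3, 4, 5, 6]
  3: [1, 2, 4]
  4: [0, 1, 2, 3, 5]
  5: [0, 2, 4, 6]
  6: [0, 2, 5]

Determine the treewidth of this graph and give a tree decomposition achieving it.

The largest bag has 4 vertices, giving width 3; this decomposition certifies tw(G) ≤ 3. For the lower bound, the 4 vertices {0, 1, 2, 4} are pairwise adjacent, and any tree decomposition puts a clique entirely inside one bag — forcing width ≥ 3. Combining the bounds, tw(G) = 3.

Treewidth 3.
One such decomposition:
Bags: B1 = {0, 1, 2, 4}  B2 = {0, 2, 4, 5}  B3 = {0, 2, 5, 6}  B4 = {1, 2, 3, 4}
Tree: B1–B2, B2–B3, B1–B4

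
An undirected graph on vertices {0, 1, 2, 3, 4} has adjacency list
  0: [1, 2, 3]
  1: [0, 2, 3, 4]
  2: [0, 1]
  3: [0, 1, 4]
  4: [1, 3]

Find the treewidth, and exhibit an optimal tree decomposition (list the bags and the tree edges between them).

Treewidth 2.
One optimal decomposition is:
Bags: B1 = {1, 3, 4}  B2 = {0, 1, 3}  B3 = {0, 1, 2}
Tree: B1–B2, B2–B3

Every bag has size at most 3, so the width is 3 − 1 = 2 and tw(G) ≤ 2. Conversely, {0, 1, 2} is a clique of size 3, and the vertices of any clique must share a bag in every tree decomposition; so some bag has ≥ 3 vertices and tw(G) ≥ 2. Therefore the treewidth is 2.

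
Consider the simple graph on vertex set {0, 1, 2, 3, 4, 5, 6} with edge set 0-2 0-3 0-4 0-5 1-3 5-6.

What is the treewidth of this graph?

A width-1 tree decomposition is:
Bags: B1 = {0, 5}  B2 = {0, 3}  B3 = {5, 6}  B4 = {0, 2}  B5 = {0, 4}  B6 = {1, 3}
Tree: B1–B2, B1–B3, B1–B4, B2–B5, B2–B6
The largest bag has 2 vertices, giving width 1; this decomposition certifies tw(G) ≤ 1. Any graph with an edge has treewidth ≥ 1, and G has the edge 0–5. Hence tw(G) = 1 exactly.

1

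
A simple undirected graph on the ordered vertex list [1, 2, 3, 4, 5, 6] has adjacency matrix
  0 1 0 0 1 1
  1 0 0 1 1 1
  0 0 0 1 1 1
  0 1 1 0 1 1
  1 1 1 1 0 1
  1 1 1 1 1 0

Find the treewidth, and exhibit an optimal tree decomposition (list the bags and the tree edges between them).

Each bag holds 4 vertices, so the decomposition has width 3, which upper-bounds the treewidth. Conversely, {1, 2, 5, 6} is a clique of size 4, and the vertices of any clique must share a bag in every tree decomposition; so some bag has ≥ 4 vertices and tw(G) ≥ 3. Therefore the treewidth is 3.

Treewidth 3.
One optimal decomposition is:
Bags: B1 = {2, 4, 5, 6}  B2 = {1, 2, 5, 6}  B3 = {3, 4, 5, 6}
Tree: B1–B2, B1–B3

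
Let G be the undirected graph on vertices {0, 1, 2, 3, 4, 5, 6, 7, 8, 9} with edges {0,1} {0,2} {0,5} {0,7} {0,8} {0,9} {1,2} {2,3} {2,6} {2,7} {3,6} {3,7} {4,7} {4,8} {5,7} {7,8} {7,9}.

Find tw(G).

2

A width-2 tree decomposition is:
Bags: B1 = {0, 2, 7}  B2 = {2, 3, 7}  B3 = {0, 7, 8}  B4 = {0, 1, 2}  B5 = {2, 3, 6}  B6 = {0, 5, 7}  B7 = {0, 7, 9}  B8 = {4, 7, 8}
Tree: B1–B2, B1–B3, B1–B4, B2–B5, B3–B6, B1–B7, B3–B8
The largest bag has 3 vertices, giving width 2; this decomposition certifies tw(G) ≤ 2. Conversely, {0, 1, 2} is a clique of size 3, and the vertices of any clique must share a bag in every tree decomposition; so some bag has ≥ 3 vertices and tw(G) ≥ 2. Combining the bounds, tw(G) = 2.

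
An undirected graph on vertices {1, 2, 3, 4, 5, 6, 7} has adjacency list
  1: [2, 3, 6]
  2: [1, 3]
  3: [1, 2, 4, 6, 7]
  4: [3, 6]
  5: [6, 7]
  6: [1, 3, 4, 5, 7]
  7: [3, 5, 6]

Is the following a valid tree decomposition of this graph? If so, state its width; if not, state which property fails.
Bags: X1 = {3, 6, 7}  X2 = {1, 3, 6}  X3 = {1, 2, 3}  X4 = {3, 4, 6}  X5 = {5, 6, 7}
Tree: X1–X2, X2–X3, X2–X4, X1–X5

Every vertex of G appears in some bag (union = {1, 2, 3, 4, 5, 6, 7}); every edge is covered by a bag; and for each vertex v the set of bags containing v is connected in the bag tree. The decomposition is therefore valid. The largest bag has 3 vertices, so the width is 2.

Yes; width 2.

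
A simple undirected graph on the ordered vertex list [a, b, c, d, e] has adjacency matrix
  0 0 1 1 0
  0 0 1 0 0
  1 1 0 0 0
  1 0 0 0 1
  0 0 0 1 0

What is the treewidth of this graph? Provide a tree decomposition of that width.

Each bag holds 2 vertices, so the decomposition has width 1, which upper-bounds the treewidth. G has an edge, so its treewidth is at least 1. The upper and lower bounds meet at 1, so that is the treewidth.

Treewidth 1.
One optimal decomposition is:
Bags: B1 = {b, c}  B2 = {a, c}  B3 = {a, d}  B4 = {d, e}
Tree: B1–B2, B2–B3, B3–B4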